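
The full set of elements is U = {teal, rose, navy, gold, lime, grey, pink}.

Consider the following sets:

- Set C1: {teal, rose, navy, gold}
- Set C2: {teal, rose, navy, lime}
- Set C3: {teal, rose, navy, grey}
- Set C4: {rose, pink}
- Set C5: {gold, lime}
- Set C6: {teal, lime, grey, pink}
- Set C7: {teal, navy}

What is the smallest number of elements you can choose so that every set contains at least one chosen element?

The 3 elements {teal, rose, lime} hit every set.
The sets C4, C5, C7 are pairwise disjoint, so any hitting set needs a separate element for each — at least 3. Hence 3 is optimal.

3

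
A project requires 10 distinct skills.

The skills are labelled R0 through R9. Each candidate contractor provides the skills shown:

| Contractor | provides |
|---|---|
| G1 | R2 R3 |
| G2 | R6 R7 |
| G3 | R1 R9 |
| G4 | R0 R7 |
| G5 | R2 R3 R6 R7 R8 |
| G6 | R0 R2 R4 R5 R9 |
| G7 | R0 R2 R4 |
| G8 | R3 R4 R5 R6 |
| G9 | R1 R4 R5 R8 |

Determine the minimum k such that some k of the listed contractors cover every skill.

G3 and G5 and G6 together: G3 ∪ G5 ∪ G6 = {R0, R1, R2, R3, R4, R5, R6, R7, R8, R9} — every skill is covered.
No 2 of the 9 contractors cover everything (all 36 combinations miss at least one skill), so 3 is optimal.

3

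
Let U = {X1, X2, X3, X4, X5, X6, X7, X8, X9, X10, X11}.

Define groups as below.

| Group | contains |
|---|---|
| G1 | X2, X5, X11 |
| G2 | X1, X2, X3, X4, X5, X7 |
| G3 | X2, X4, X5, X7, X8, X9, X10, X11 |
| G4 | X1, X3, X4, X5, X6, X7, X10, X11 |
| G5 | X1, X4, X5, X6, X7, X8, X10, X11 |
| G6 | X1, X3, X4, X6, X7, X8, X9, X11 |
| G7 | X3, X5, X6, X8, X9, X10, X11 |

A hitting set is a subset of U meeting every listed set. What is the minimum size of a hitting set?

2

Take H = {X2, X6}. Each listed group contains at least one of these, so H is a hitting set of size 2.
No single element lies in every group, so at least 2 are needed and 2 is optimal.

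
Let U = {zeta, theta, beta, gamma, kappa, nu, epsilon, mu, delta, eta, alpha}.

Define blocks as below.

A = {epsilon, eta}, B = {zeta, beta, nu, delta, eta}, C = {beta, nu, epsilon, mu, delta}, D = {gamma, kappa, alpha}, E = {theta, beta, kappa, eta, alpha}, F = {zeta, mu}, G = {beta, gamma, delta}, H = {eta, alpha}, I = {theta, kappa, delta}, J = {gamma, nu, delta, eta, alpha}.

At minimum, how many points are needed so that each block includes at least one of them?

4

The 4 points {zeta, beta, kappa, eta} hit every block.
No choice of 3 points meets every block, so 4 is the minimum.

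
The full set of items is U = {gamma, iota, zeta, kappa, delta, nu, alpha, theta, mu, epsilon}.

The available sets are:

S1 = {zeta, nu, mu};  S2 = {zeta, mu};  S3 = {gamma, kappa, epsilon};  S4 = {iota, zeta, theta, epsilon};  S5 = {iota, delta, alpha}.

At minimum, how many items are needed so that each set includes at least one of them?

3

The 3 items {zeta, delta, epsilon} hit every set.
The sets S1, S3, S5 are pairwise disjoint, so any hitting set needs a separate item for each — at least 3. Hence 3 is optimal.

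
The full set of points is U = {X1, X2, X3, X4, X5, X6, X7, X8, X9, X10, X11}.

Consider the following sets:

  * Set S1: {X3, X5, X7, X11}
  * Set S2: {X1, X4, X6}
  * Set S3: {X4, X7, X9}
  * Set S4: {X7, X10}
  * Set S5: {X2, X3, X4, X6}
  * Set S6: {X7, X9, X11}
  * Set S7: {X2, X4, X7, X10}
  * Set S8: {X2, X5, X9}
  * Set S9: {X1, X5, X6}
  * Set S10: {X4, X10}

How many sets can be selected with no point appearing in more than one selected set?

S2, S4, S8 are pairwise disjoint (S2={X1,X4,X6}; S4={X7,X10}; S8={X2,X5,X9}).
Every remaining set overlaps one of these, and no 4 of the listed sets are pairwise disjoint, so 3 is the maximum.

3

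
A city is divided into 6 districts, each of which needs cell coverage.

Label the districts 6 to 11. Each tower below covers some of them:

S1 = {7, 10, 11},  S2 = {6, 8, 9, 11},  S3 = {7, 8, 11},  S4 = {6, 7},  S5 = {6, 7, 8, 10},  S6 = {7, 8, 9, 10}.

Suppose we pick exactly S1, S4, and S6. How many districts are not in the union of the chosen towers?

Union of S1, S4, S6 = {6, 7, 8, 9, 10, 11} — that's every district, so 0 are uncovered.

0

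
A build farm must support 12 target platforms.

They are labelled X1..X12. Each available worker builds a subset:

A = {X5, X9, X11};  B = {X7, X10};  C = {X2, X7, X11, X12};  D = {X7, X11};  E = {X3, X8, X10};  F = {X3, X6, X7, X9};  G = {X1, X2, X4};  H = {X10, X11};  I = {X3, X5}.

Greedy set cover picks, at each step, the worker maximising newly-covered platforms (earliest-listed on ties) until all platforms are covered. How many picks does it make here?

Greedy: pick C (covers 4 new) → pick E (covers 3 new) → pick A (covers 2 new) → pick G (covers 2 new) → pick F (covers 1 new). Total picks: 5.

5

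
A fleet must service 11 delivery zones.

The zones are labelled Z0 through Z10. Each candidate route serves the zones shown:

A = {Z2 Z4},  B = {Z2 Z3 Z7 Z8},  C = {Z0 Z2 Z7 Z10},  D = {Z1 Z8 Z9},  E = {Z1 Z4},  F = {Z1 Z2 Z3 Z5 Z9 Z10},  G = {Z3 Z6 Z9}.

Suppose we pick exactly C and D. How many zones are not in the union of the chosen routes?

4

Union of C, D = {Z0, Z1, Z2, Z7, Z8, Z9, Z10}.
Not covered: Z3, Z4, Z5, Z6 — 4 zones.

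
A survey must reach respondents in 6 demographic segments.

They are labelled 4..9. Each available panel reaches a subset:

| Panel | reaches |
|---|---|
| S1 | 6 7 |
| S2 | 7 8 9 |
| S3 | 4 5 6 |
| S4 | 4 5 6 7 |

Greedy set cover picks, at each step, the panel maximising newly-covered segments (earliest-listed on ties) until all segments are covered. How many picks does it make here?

Greedy: pick S4 (covers 4 new) → pick S2 (covers 2 new). Total picks: 2.

2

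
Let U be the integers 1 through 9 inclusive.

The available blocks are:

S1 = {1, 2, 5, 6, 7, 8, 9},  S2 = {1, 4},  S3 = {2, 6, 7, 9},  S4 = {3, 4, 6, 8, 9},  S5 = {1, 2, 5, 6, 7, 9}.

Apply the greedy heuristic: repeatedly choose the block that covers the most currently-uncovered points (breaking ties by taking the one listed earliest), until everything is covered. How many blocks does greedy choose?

2

Greedy: pick S1 (covers 7 new) → pick S4 (covers 2 new). Total picks: 2.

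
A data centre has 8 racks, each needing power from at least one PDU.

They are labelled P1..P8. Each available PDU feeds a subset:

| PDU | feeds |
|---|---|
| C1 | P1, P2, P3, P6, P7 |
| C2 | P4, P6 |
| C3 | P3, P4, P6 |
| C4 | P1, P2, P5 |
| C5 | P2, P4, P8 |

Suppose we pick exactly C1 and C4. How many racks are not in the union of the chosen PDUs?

Union of C1, C4 = {P1, P2, P3, P5, P6, P7}.
Not covered: P4, P8 — 2 racks.

2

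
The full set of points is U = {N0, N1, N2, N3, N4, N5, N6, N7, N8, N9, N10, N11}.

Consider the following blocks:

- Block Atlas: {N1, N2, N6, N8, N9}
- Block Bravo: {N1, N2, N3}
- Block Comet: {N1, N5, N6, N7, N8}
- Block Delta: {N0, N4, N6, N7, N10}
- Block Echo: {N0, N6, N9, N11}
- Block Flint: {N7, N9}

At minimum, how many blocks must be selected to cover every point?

Bravo and Comet and Delta and Echo together: Bravo ∪ Comet ∪ Delta ∪ Echo = {N0, N1, N2, N3, N4, N5, N6, N7, N8, N9, N10, N11} — every point is covered.
Only Comet contains N5, so Comet is forced; the remaining 7 points need at least 3 more blocks (each remaining block adds at most 3) — so at least 4 blocks are needed, and 4 is optimal.

4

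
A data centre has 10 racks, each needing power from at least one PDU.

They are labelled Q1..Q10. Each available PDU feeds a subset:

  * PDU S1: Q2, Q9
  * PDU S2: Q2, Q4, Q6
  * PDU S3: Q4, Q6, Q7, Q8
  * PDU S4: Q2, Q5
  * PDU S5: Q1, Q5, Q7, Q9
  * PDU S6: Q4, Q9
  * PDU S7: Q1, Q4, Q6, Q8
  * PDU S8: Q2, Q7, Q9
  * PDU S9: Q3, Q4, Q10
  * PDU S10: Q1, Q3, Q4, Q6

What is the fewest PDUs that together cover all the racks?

S5 and S7 and S8 and S9 together: S5 ∪ S7 ∪ S8 ∪ S9 = {Q1, Q2, Q3, Q4, Q5, Q6, Q7, Q8, Q9, Q10} — every rack is covered.
No 3 of the 10 PDUs cover everything (all 120 combinations miss at least one rack), so 4 is optimal.

4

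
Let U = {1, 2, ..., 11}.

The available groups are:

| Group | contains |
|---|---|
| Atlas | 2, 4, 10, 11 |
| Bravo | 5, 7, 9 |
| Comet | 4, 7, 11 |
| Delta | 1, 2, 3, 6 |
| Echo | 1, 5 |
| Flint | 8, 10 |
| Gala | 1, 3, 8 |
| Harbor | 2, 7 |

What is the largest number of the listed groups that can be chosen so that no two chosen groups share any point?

Bravo, Delta, Flint are pairwise disjoint (Bravo={5,7,9}; Delta={1,2,3,6}; Flint={8,10}).
Every remaining group overlaps one of these, and no 4 of the listed groups are pairwise disjoint, so 3 is the maximum.

3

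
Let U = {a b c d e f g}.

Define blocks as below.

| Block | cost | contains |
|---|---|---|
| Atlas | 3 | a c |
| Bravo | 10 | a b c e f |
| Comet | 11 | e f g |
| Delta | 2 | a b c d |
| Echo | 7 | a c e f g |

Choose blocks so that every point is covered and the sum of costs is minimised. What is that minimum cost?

9

Delta, Echo together cover every point (Delta ∪ Echo = {a, b, c, d, e, f, g}); total cost 2 + 7 = 9.
No covering selection has total cost below 9.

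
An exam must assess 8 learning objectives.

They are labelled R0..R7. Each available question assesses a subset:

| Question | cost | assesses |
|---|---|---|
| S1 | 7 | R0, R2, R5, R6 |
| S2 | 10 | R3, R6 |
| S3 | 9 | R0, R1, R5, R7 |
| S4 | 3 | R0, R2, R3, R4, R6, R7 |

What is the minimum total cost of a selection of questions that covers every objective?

S3, S4 together cover every objective (S3 ∪ S4 = {R0, R1, R2, R3, R4, R5, R6, R7}); total cost 9 + 3 = 12.
No covering selection has total cost below 12.

12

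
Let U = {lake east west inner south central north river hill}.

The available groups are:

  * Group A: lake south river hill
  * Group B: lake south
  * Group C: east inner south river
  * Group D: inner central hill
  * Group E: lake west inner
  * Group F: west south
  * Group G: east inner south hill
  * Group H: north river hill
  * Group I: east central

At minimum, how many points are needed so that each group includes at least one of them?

4

The 4 points {lake, south, central, hill} hit every group.
No choice of 3 points meets every group, so 4 is the minimum.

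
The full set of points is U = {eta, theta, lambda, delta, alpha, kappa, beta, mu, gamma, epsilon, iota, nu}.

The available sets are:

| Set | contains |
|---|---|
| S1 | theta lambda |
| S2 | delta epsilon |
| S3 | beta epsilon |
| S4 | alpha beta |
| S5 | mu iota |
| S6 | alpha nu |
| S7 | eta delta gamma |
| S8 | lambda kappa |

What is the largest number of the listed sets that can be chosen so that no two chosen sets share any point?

S3, S5, S6, S7, S8 are pairwise disjoint (S3={beta,epsilon}; S5={mu,iota}; S6={alpha,nu}; S7={eta,delta,gamma}; S8={lambda,kappa}).
Every remaining set overlaps one of these, and no 6 of the listed sets are pairwise disjoint, so 5 is the maximum.

5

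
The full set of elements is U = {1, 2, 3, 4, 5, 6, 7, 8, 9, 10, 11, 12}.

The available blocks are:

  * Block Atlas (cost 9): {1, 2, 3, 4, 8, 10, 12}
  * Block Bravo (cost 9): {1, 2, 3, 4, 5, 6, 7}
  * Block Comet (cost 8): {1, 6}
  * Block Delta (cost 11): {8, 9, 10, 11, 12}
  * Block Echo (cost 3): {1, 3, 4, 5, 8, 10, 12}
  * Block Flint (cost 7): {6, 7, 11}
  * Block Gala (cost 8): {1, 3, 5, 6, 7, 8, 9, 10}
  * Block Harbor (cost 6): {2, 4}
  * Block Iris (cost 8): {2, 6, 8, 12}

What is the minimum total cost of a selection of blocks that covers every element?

20

Bravo, Delta together cover every element (Bravo ∪ Delta = {1, 2, 3, 4, 5, 6, 7, 8, 9, 10, 11, 12}); total cost 9 + 11 = 20.
The greedy pick Echo, Flint, Harbor, Gala costs 24; no covering selection beats 20.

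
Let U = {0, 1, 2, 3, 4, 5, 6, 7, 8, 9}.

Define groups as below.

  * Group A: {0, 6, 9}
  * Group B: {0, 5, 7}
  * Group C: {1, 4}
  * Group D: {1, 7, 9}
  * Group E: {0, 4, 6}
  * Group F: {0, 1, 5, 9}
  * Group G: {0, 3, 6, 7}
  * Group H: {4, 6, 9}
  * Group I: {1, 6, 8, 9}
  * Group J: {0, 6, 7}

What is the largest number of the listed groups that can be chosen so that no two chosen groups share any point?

C, G are pairwise disjoint (C={1,4}; G={0,3,6,7}).
Every remaining group overlaps one of these, and no 3 of the listed groups are pairwise disjoint, so 2 is the maximum.

2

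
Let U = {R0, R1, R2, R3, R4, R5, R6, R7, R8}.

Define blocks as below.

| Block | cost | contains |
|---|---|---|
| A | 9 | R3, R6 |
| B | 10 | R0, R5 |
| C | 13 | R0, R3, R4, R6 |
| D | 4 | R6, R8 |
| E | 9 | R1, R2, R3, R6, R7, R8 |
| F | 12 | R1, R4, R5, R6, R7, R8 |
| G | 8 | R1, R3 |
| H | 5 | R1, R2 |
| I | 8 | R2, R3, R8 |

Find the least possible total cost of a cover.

30

B, F, I together cover every item (B ∪ F ∪ I = {R0, R1, R2, R3, R4, R5, R6, R7, R8}); total cost 10 + 12 + 8 = 30.
The greedy pick E, B, F costs 31; no covering selection beats 30.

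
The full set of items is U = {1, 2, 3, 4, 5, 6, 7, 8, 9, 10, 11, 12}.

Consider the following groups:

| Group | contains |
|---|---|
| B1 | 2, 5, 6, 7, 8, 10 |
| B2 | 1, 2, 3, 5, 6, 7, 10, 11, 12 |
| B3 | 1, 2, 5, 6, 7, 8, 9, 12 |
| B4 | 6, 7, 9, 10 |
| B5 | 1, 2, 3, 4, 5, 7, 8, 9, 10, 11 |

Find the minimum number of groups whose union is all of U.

B3 and B5 together: B3 ∪ B5 = {1, 2, 3, 4, 5, 6, 7, 8, 9, 10, 11, 12} — every item is covered.
No single group has all 12 items (the largest, B5, has 10), so 2 is optimal.

2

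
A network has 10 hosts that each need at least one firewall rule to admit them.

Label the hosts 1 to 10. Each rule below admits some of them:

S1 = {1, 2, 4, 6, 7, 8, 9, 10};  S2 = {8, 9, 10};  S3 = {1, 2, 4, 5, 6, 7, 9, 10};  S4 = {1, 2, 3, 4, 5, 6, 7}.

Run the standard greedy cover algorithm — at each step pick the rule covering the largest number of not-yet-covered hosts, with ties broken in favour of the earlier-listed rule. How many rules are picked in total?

Greedy: pick S1 (covers 8 new) → pick S4 (covers 2 new). Total picks: 2.

2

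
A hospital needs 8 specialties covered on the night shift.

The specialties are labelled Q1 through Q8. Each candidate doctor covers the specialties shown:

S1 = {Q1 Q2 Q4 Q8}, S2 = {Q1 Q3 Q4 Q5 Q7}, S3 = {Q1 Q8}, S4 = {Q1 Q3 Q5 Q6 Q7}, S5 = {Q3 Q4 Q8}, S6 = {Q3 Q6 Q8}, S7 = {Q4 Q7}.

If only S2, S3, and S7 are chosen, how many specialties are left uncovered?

2

Union of S2, S3, S7 = {Q1, Q3, Q4, Q5, Q7, Q8}.
Not covered: Q2, Q6 — 2 specialties.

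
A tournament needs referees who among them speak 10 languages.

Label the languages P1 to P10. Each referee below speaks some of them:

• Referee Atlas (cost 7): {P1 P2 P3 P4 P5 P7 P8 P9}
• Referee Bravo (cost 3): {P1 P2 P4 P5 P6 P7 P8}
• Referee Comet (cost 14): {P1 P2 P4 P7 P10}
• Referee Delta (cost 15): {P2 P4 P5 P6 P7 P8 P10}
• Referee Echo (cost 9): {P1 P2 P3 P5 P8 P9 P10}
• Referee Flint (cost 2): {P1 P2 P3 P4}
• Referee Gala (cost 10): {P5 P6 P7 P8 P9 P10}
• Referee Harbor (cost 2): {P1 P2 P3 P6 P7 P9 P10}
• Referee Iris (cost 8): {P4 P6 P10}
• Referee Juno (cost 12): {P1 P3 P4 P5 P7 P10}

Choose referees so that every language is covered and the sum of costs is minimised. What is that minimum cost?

5

Bravo, Harbor together cover every language (Bravo ∪ Harbor = {P1, P2, P3, P4, P5, P6, P7, P8, P9, P10}); total cost 3 + 2 = 5.
No covering selection has total cost below 5.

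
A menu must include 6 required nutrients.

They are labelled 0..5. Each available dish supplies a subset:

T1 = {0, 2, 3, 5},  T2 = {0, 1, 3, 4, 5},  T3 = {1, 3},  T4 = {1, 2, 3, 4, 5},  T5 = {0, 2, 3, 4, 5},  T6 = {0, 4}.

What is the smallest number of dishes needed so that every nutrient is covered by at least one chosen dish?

2

T4 and T5 together: T4 ∪ T5 = {0, 1, 2, 3, 4, 5} — every nutrient is covered.
No single dish has all 6 nutrients (the largest, T2, has 5), so 2 is optimal.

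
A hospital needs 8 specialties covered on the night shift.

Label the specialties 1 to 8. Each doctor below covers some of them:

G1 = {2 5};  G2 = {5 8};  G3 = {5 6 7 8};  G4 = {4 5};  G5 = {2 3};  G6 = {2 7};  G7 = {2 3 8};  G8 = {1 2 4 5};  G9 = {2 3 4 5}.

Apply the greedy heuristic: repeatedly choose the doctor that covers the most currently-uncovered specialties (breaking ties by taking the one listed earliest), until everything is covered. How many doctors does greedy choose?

3

Greedy: pick G3 (covers 4 new) → pick G8 (covers 3 new) → pick G5 (covers 1 new). Total picks: 3.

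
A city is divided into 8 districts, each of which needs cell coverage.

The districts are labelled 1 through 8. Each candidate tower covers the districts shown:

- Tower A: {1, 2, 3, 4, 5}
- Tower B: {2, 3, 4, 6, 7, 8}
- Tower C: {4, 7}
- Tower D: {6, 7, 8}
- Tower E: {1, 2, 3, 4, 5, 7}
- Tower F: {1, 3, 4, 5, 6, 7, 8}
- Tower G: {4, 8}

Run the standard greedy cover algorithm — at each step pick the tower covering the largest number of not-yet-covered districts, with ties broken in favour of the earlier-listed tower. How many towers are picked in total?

2

Greedy: pick F (covers 7 new) → pick A (covers 1 new). Total picks: 2.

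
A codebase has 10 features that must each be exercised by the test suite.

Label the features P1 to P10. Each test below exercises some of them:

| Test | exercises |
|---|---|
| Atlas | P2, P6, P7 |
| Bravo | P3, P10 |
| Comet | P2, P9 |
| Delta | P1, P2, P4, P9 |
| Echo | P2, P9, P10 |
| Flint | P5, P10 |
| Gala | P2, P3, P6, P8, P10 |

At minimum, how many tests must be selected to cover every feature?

Atlas and Delta and Flint and Gala together: Atlas ∪ Delta ∪ Flint ∪ Gala = {P1, P2, P3, P4, P5, P6, P7, P8, P9, P10} — every feature is covered.
Only Atlas contains P7, so Atlas is forced; the remaining 7 features need at least 3 more tests (each remaining test adds at most 3) — so at least 4 tests are needed, and 4 is optimal.

4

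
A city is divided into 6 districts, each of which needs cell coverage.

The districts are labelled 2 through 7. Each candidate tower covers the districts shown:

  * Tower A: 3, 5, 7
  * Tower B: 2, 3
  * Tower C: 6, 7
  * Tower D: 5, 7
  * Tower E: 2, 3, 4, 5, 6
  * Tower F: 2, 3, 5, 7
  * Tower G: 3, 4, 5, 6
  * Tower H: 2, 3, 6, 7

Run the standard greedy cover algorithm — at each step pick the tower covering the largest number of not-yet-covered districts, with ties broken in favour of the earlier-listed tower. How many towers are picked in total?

2

Greedy: pick E (covers 5 new) → pick A (covers 1 new). Total picks: 2.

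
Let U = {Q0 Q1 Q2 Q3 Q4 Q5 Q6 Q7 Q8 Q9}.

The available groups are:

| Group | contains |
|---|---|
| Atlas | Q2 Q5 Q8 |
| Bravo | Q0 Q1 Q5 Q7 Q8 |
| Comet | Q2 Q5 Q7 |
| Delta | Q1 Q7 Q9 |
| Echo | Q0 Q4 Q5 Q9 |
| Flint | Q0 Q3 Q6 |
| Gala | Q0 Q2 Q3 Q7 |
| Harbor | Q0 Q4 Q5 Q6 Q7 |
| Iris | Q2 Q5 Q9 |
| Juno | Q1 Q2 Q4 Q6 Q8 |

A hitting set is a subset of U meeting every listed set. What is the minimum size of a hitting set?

The 3 elements {Q5, Q6, Q7} hit every group.
The groups Atlas, Delta, Flint are pairwise disjoint, so any hitting set needs a separate element for each — at least 3. Hence 3 is optimal.

3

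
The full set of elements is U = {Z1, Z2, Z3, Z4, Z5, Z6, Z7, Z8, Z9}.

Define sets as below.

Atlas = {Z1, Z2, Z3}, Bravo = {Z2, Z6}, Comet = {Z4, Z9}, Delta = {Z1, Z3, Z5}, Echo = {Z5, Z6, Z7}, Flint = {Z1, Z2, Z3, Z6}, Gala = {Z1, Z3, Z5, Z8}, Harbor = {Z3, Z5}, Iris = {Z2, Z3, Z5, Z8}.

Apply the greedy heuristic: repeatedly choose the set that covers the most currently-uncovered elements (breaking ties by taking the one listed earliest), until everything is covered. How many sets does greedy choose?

4

Greedy: pick Flint (covers 4 new) → pick Comet (covers 2 new) → pick Echo (covers 2 new) → pick Gala (covers 1 new). Total picks: 4.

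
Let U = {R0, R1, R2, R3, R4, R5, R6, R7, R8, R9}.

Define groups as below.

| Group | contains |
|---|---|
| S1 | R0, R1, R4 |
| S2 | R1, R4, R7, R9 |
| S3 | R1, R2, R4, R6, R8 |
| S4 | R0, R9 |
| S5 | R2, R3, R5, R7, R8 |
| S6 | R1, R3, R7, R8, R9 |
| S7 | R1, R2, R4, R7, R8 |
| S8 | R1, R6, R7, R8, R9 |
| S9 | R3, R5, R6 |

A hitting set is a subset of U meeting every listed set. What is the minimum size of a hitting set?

3

Take H = {R0, R6, R7}. Each listed group contains at least one of these, so H is a hitting set of size 3.
The groups S4, S7, S9 are pairwise disjoint, so any hitting set needs a separate item for each — at least 3. Hence 3 is optimal.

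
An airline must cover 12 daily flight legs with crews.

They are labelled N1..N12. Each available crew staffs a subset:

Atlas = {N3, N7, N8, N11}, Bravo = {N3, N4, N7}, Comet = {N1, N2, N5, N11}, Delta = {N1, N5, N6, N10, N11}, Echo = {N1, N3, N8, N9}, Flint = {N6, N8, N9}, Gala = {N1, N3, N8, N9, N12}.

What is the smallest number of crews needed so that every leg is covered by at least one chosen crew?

4

Bravo and Comet and Delta and Gala together: Bravo ∪ Comet ∪ Delta ∪ Gala = {N1, N2, N3, N4, N5, N6, N7, N8, N9, N10, N11, N12} — every leg is covered.
No 3 of the 7 crews cover everything (all 35 combinations miss at least one leg), so 4 is optimal.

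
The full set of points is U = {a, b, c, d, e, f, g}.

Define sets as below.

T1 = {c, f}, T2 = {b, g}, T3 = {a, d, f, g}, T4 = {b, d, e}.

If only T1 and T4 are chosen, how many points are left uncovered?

2

Union of T1, T4 = {b, c, d, e, f}.
Not covered: a, g — 2 points.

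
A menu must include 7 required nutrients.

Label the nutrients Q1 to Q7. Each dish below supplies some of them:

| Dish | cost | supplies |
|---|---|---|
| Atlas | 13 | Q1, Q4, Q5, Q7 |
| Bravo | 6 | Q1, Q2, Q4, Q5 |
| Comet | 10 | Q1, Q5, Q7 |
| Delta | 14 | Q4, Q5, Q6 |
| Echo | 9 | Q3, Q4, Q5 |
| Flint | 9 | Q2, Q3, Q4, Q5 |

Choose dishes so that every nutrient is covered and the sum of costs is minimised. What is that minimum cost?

Comet, Delta, Flint together cover every nutrient (Comet ∪ Delta ∪ Flint = {Q1, Q2, Q3, Q4, Q5, Q6, Q7}); total cost 10 + 14 + 9 = 33.
The greedy pick Bravo, Echo, Comet, Delta costs 39; no covering selection beats 33.

33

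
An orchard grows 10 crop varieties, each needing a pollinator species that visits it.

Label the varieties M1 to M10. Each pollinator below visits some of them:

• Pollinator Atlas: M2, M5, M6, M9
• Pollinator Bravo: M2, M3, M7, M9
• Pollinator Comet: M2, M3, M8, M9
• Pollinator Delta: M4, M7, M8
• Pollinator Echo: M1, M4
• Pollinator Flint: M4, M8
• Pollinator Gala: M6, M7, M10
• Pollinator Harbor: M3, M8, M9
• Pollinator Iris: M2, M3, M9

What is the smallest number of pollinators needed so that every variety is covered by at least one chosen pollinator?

Atlas and Comet and Echo and Gala together: Atlas ∪ Comet ∪ Echo ∪ Gala = {M1, M2, M3, M4, M5, M6, M7, M8, M9, M10} — every variety is covered.
No 3 of the 9 pollinators cover everything (all 84 combinations miss at least one variety), so 4 is optimal.

4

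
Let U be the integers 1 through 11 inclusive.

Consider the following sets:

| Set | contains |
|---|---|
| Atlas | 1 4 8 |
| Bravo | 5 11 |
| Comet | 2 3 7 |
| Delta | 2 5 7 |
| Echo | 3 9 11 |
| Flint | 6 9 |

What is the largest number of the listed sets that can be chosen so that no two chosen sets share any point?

Atlas, Bravo, Comet, Flint are pairwise disjoint (Atlas={1,4,8}; Bravo={5,11}; Comet={2,3,7}; Flint={6,9}).
Every remaining set overlaps one of these, and no 5 of the listed sets are pairwise disjoint, so 4 is the maximum.

4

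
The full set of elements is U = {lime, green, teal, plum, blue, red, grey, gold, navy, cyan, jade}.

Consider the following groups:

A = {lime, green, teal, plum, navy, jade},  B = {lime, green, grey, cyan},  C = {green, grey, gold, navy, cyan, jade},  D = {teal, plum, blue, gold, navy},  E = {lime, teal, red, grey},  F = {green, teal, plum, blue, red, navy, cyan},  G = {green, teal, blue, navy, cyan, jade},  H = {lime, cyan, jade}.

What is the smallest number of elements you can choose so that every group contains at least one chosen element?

Take T = {lime, navy}. Each listed group contains at least one of these, so T is a hitting set of size 2.
The groups D, H are pairwise disjoint, so any hitting set needs a separate element for each — at least 2. Hence 2 is optimal.

2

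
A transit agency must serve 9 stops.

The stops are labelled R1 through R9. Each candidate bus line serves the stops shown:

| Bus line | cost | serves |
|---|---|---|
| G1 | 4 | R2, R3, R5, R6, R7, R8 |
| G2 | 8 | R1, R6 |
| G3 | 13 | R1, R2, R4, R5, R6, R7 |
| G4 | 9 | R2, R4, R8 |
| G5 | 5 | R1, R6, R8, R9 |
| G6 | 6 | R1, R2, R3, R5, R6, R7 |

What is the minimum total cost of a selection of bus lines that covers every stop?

18

G1, G4, G5 together cover every stop (G1 ∪ G4 ∪ G5 = {R1, R2, R3, R4, R5, R6, R7, R8, R9}); total cost 4 + 9 + 5 = 18.
No covering selection has total cost below 18.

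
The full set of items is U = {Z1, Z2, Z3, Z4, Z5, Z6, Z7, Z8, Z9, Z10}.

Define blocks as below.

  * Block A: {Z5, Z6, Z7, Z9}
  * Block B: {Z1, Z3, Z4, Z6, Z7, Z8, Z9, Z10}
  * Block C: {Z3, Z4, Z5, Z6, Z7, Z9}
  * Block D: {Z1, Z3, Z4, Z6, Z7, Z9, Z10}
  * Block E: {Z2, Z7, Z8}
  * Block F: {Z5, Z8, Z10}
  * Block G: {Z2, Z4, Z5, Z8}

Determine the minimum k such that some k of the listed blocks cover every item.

2

D and G cover everything between them: the union {Z1, Z2, Z3, Z4, Z5, Z6, Z7, Z8, Z9, Z10} is all of U.
No single block has all 10 items (the largest, B, has 8), so 2 is optimal.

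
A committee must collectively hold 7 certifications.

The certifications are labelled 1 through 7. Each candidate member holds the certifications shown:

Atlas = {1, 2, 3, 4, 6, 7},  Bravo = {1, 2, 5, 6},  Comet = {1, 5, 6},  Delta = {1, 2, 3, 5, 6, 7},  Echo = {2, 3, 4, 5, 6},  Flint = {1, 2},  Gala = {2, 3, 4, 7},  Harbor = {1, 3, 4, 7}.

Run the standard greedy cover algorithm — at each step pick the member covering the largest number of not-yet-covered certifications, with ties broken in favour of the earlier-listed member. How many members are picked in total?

2

Greedy: pick Atlas (covers 6 new) → pick Bravo (covers 1 new). Total picks: 2.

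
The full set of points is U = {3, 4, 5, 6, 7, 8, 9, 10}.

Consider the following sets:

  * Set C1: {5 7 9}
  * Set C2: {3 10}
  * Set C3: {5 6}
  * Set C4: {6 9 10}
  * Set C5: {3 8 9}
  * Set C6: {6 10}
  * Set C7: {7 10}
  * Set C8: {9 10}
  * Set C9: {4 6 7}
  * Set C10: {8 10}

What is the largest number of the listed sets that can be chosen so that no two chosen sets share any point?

3

C3, C5, C7 are pairwise disjoint (C3={5,6}; C5={3,8,9}; C7={7,10}).
Every remaining set overlaps one of these, and no 4 of the listed sets are pairwise disjoint, so 3 is the maximum.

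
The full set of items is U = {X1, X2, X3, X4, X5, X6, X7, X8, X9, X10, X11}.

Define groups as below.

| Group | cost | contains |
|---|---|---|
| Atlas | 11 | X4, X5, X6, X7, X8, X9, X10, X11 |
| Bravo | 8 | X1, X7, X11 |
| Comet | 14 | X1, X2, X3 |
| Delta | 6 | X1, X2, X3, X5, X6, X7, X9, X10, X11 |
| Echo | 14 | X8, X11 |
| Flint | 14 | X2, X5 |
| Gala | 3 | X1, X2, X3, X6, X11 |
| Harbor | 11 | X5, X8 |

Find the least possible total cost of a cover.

Atlas, Gala together cover every item (Atlas ∪ Gala = {X1, X2, X3, X4, X5, X6, X7, X8, X9, X10, X11}); total cost 11 + 3 = 14.
The greedy pick Gala, Delta, Atlas costs 20; no covering selection beats 14.

14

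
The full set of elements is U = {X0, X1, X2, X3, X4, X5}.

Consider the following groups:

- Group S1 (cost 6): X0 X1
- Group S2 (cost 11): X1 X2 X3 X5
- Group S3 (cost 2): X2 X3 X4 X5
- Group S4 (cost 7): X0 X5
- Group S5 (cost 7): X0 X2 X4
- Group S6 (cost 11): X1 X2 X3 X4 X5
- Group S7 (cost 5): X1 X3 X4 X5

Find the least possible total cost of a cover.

S1, S3 together cover every element (S1 ∪ S3 = {X0, X1, X2, X3, X4, X5}); total cost 6 + 2 = 8.
No covering selection has total cost below 8.

8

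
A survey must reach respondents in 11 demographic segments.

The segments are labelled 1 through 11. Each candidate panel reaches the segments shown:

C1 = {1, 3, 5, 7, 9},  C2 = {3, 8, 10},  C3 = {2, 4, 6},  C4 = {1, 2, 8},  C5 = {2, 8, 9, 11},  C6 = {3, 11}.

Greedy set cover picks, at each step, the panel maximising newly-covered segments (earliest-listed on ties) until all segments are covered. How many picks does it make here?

4

Greedy: pick C1 (covers 5 new) → pick C3 (covers 3 new) → pick C2 (covers 2 new) → pick C5 (covers 1 new). Total picks: 4.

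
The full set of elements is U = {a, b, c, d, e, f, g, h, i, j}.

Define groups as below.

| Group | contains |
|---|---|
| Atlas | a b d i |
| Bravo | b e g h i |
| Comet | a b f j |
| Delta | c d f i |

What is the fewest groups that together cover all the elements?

3

Take {Bravo, Comet, Delta}. Their union is {a, b, c, d, e, f, g, h, i, j}, which is all 10 elements.
Only Delta contains c, so Delta is forced; the remaining 6 elements need at least 2 more groups (each remaining group adds at most 4) — so at least 3 groups are needed, and 3 is optimal.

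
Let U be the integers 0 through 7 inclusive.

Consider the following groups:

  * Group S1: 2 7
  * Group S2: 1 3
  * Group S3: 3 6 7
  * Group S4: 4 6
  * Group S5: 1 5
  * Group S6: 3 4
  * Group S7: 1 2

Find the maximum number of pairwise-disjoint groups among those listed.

3

S1, S5, S6 are pairwise disjoint (S1={2,7}; S5={1,5}; S6={3,4}).
Every remaining group overlaps one of these, and no 4 of the listed groups are pairwise disjoint, so 3 is the maximum.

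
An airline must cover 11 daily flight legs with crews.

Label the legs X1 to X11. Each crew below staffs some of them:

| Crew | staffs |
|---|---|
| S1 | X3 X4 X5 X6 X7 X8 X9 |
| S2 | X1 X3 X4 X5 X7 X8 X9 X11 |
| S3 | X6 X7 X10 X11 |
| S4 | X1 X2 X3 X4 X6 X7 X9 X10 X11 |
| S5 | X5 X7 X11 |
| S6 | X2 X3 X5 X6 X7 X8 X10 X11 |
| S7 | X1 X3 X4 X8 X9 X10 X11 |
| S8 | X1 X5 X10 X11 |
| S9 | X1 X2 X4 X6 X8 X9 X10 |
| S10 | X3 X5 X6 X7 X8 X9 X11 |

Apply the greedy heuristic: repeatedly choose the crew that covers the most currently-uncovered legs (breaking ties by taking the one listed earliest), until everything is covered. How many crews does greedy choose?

2

Greedy: pick S4 (covers 9 new) → pick S1 (covers 2 new). Total picks: 2.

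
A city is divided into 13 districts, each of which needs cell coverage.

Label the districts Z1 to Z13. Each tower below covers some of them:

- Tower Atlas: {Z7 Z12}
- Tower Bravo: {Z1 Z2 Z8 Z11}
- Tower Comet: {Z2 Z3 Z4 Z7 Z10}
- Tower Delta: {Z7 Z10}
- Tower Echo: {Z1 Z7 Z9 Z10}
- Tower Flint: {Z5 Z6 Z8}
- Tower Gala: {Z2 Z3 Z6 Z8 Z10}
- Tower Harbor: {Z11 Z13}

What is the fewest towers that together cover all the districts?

Take {Atlas, Comet, Echo, Flint, Harbor}. Their union is {Z1, Z2, Z3, Z4, Z5, Z6, Z7, Z8, Z9, Z10, Z11, Z12, Z13}, which is all 13 districts.
No 4 of the 8 towers cover everything (all 70 combinations miss at least one district), so 5 is optimal.

5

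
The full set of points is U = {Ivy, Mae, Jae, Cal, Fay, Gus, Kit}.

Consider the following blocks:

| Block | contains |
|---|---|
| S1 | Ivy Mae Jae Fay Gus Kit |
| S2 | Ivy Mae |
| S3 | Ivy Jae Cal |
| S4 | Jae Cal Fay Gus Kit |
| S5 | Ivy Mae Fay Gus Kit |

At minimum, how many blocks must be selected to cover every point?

S2 and S4 together: S2 ∪ S4 = {Ivy, Mae, Jae, Cal, Fay, Gus, Kit} — every point is covered.
No single block has all 7 points (the largest, S1, has 6), so 2 is optimal.

2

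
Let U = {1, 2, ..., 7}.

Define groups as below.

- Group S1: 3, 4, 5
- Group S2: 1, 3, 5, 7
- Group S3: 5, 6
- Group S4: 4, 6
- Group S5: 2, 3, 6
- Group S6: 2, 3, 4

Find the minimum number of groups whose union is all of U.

3

S1, S2, and S5 cover everything between them: the union {1, 2, 3, 4, 5, 6, 7} is all of U.
Only S2 contains 1, so S2 is forced; the remaining 3 items need at least 2 more groups (each remaining group adds at most 2) — so at least 3 groups are needed, and 3 is optimal.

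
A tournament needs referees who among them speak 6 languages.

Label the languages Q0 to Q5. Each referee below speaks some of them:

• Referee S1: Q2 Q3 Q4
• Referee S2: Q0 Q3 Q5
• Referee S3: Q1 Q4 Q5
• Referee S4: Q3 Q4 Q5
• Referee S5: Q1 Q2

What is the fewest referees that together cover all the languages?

Take {S1, S2, S3}. Their union is {Q0, Q1, Q2, Q3, Q4, Q5}, which is all 6 languages.
Only S2 contains Q0, so S2 is forced; the remaining 3 languages need at least 2 more referees (each remaining referee adds at most 2) — so at least 3 referees are needed, and 3 is optimal.

3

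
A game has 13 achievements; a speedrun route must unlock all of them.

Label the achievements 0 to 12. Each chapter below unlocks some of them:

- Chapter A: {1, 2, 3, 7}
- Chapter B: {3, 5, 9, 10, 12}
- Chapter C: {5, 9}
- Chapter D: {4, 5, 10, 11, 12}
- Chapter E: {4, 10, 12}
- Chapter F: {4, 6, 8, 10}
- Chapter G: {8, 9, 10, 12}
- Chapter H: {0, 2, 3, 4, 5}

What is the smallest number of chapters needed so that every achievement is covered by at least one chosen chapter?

5

Take {A, D, F, G, H}. Their union is {0, 1, 2, 3, 4, 5, 6, 7, 8, 9, 10, 11, 12}, which is all 13 achievements.
No 4 of the 8 chapters cover everything (all 70 combinations miss at least one achievement), so 5 is optimal.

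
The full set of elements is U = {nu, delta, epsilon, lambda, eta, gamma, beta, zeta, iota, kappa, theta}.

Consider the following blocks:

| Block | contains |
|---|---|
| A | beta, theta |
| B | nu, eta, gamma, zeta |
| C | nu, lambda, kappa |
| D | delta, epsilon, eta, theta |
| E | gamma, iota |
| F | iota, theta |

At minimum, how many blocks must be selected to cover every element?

5

Take {A, B, C, D, F}. Their union is {nu, delta, epsilon, lambda, eta, gamma, beta, zeta, iota, kappa, theta}, which is all 11 elements.
No 4 of the 6 blocks cover everything (all 15 combinations miss at least one element), so 5 is optimal.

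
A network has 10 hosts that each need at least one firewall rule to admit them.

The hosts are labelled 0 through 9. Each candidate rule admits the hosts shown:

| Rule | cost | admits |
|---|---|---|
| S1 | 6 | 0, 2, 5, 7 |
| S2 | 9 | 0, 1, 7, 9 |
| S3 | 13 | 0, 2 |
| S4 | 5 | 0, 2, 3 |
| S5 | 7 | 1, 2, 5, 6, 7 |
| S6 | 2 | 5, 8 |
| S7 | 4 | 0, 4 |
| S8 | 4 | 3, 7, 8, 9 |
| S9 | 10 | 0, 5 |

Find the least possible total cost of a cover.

S5, S7, S8 together cover every host (S5 ∪ S7 ∪ S8 = {0, 1, 2, 3, 4, 5, 6, 7, 8, 9}); total cost 7 + 4 + 4 = 15.
The greedy pick S6, S8, S7, S5 costs 17; no covering selection beats 15.

15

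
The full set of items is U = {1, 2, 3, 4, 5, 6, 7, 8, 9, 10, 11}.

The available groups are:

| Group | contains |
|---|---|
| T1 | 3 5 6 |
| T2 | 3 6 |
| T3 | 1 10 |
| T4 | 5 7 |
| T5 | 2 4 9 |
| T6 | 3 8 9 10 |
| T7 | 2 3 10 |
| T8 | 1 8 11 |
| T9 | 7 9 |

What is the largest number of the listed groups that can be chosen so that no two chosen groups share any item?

4

T2, T3, T4, T5 are pairwise disjoint (T2={3,6}; T3={1,10}; T4={5,7}; T5={2,4,9}).
Every remaining group overlaps one of these, and no 5 of the listed groups are pairwise disjoint, so 4 is the maximum.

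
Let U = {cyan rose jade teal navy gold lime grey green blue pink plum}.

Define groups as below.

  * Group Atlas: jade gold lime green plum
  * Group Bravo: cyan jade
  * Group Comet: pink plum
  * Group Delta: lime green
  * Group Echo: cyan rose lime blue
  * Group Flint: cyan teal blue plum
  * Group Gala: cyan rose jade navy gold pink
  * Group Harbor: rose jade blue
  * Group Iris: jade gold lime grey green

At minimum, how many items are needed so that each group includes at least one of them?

The 3 items {jade, lime, plum} hit every group.
The groups Bravo, Comet, Delta are pairwise disjoint, so any hitting set needs a separate item for each — at least 3. Hence 3 is optimal.

3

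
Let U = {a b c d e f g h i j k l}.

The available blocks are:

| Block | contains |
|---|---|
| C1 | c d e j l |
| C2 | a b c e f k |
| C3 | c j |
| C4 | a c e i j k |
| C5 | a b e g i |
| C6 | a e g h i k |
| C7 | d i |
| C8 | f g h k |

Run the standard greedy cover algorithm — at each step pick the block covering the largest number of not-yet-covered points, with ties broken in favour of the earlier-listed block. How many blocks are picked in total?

3

Greedy: pick C2 (covers 6 new) → pick C1 (covers 3 new) → pick C6 (covers 3 new). Total picks: 3.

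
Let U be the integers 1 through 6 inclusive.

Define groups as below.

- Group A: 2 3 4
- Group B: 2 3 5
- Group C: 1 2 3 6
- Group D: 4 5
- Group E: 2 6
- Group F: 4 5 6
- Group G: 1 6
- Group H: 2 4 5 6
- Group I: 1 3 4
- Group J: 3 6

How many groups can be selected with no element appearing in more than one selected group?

D, J are pairwise disjoint (D={4,5}; J={3,6}).
Every remaining group overlaps one of these, and no 3 of the listed groups are pairwise disjoint, so 2 is the maximum.

2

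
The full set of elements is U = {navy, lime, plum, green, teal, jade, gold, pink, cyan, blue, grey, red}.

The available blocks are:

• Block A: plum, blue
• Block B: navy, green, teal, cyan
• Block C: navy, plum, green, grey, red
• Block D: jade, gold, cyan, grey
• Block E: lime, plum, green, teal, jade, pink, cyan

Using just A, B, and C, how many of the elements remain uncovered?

Union of A, B, C = {navy, plum, green, teal, cyan, blue, grey, red}.
Not covered: lime, jade, gold, pink — 4 elements.

4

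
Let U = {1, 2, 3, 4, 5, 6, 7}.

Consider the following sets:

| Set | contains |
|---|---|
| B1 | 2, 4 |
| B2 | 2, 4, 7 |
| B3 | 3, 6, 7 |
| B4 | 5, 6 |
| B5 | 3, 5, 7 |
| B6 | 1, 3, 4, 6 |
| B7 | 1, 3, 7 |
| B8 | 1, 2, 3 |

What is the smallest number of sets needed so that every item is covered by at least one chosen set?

3

B2, B4, and B8 cover everything between them: the union {1, 2, 3, 4, 5, 6, 7} is all of U.
No 2 of the 8 sets cover everything (all 28 combinations miss at least one item), so 3 is optimal.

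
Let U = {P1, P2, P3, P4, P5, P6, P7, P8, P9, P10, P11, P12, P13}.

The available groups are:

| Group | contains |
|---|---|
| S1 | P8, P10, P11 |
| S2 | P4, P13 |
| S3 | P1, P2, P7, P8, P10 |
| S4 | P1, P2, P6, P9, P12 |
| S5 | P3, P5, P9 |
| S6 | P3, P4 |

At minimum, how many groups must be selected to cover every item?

5

Take {S1, S2, S3, S4, S5}. Their union is {P1, P2, P3, P4, P5, P6, P7, P8, P9, P10, P11, P12, P13}, which is all 13 items.
No 4 of the 6 groups cover everything (all 15 combinations miss at least one item), so 5 is optimal.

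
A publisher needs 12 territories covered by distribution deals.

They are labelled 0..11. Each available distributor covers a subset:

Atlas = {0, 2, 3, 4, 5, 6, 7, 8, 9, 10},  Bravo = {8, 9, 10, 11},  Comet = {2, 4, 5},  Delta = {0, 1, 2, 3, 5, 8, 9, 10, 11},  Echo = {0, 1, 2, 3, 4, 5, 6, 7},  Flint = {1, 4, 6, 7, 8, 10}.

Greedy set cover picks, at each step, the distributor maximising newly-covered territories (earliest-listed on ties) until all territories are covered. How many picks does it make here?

Greedy: pick Atlas (covers 10 new) → pick Delta (covers 2 new). Total picks: 2.

2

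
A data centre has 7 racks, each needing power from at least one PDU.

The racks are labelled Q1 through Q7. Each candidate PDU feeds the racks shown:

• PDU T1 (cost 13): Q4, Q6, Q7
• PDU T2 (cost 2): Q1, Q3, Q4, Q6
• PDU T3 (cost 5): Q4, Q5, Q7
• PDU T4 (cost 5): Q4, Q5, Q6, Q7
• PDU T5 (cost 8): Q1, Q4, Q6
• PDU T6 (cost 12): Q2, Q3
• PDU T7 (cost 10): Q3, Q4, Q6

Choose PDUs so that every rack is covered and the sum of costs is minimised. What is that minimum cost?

T2, T3, T6 together cover every rack (T2 ∪ T3 ∪ T6 = {Q1, Q2, Q3, Q4, Q5, Q6, Q7}); total cost 2 + 5 + 12 = 19.
No covering selection has total cost below 19.

19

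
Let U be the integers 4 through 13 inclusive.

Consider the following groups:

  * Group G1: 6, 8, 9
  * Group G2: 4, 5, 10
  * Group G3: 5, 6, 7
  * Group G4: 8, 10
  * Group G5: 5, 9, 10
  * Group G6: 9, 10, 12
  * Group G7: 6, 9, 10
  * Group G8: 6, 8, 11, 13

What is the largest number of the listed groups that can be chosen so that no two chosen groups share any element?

G1, G2 are pairwise disjoint (G1={6,8,9}; G2={4,5,10}).
Every remaining group overlaps one of these, and no 3 of the listed groups are pairwise disjoint, so 2 is the maximum.

2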